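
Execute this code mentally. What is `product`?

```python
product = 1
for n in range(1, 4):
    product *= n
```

Let's trace through this code step by step.

Initialize: product = 1
Entering loop: for n in range(1, 4):

After execution: product = 6
6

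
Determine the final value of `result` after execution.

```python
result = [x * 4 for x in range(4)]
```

Let's trace through this code step by step.

Initialize: result = [x * 4 for x in range(4)]

After execution: result = [0, 4, 8, 12]
[0, 4, 8, 12]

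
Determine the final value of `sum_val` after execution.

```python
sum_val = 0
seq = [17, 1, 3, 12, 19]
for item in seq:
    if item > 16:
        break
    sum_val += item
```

Let's trace through this code step by step.

Initialize: sum_val = 0
Initialize: seq = [17, 1, 3, 12, 19]
Entering loop: for item in seq:

After execution: sum_val = 0
0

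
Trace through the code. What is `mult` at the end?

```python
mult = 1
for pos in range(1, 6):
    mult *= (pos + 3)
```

Let's trace through this code step by step.

Initialize: mult = 1
Entering loop: for pos in range(1, 6):

After execution: mult = 6720
6720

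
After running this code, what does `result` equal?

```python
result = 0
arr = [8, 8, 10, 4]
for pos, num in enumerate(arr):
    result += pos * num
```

Let's trace through this code step by step.

Initialize: result = 0
Initialize: arr = [8, 8, 10, 4]
Entering loop: for pos, num in enumerate(arr):

After execution: result = 40
40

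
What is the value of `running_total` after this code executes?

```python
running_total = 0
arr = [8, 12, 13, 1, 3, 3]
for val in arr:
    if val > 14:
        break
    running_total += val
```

Let's trace through this code step by step.

Initialize: running_total = 0
Initialize: arr = [8, 12, 13, 1, 3, 3]
Entering loop: for val in arr:

After execution: running_total = 40
40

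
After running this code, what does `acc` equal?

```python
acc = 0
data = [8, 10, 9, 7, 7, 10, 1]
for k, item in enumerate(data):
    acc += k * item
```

Let's trace through this code step by step.

Initialize: acc = 0
Initialize: data = [8, 10, 9, 7, 7, 10, 1]
Entering loop: for k, item in enumerate(data):

After execution: acc = 133
133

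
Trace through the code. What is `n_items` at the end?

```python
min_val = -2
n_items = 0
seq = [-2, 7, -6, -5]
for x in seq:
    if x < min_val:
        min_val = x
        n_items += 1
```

Let's trace through this code step by step.

Initialize: min_val = -2
Initialize: n_items = 0
Initialize: seq = [-2, 7, -6, -5]
Entering loop: for x in seq:

After execution: n_items = 1
1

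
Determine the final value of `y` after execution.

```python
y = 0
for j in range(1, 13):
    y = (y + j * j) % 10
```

Let's trace through this code step by step.

Initialize: y = 0
Entering loop: for j in range(1, 13):

After execution: y = 0
0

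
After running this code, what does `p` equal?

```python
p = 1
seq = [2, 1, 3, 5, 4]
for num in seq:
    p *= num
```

Let's trace through this code step by step.

Initialize: p = 1
Initialize: seq = [2, 1, 3, 5, 4]
Entering loop: for num in seq:

After execution: p = 120
120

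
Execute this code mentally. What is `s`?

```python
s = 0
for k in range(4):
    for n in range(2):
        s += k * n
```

Let's trace through this code step by step.

Initialize: s = 0
Entering loop: for k in range(4):

After execution: s = 6
6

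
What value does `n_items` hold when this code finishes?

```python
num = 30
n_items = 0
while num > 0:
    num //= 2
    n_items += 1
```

Let's trace through this code step by step.

Initialize: num = 30
Initialize: n_items = 0
Entering loop: while num > 0:

After execution: n_items = 5
5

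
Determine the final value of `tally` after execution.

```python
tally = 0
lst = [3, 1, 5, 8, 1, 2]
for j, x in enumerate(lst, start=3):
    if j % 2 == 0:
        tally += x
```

Let's trace through this code step by step.

Initialize: tally = 0
Initialize: lst = [3, 1, 5, 8, 1, 2]
Entering loop: for j, x in enumerate(lst, start=3):

After execution: tally = 11
11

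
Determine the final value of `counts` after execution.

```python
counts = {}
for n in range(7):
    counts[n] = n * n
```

Let's trace through this code step by step.

Initialize: counts = {}
Entering loop: for n in range(7):

After execution: counts = {0: 0, 1: 1, 2: 4, 3: 9, 4: 16, 5: 25, 6: 36}
{0: 0, 1: 1, 2: 4, 3: 9, 4: 16, 5: 25, 6: 36}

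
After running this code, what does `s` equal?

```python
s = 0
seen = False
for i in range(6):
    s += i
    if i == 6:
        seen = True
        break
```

Let's trace through this code step by step.

Initialize: s = 0
Initialize: seen = False
Entering loop: for i in range(6):

After execution: s = 15
15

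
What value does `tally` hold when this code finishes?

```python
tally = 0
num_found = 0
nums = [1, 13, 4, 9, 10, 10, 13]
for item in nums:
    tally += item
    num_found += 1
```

Let's trace through this code step by step.

Initialize: tally = 0
Initialize: num_found = 0
Initialize: nums = [1, 13, 4, 9, 10, 10, 13]
Entering loop: for item in nums:

After execution: tally = 60
60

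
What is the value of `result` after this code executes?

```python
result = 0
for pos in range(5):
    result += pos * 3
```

Let's trace through this code step by step.

Initialize: result = 0
Entering loop: for pos in range(5):

After execution: result = 30
30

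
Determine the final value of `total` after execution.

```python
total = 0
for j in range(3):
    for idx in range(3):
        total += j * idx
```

Let's trace through this code step by step.

Initialize: total = 0
Entering loop: for j in range(3):

After execution: total = 9
9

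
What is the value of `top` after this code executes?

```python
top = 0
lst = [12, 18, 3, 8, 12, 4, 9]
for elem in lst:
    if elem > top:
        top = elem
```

Let's trace through this code step by step.

Initialize: top = 0
Initialize: lst = [12, 18, 3, 8, 12, 4, 9]
Entering loop: for elem in lst:

After execution: top = 18
18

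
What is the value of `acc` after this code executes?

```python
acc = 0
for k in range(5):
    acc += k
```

Let's trace through this code step by step.

Initialize: acc = 0
Entering loop: for k in range(5):

After execution: acc = 10
10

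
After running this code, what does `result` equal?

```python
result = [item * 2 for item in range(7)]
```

Let's trace through this code step by step.

Initialize: result = [item * 2 for item in range(7)]

After execution: result = [0, 2, 4, 6, 8, 10, 12]
[0, 2, 4, 6, 8, 10, 12]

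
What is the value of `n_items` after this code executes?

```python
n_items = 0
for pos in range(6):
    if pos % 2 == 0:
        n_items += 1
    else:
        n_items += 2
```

Let's trace through this code step by step.

Initialize: n_items = 0
Entering loop: for pos in range(6):

After execution: n_items = 9
9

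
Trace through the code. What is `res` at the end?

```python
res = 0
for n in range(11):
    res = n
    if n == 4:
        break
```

Let's trace through this code step by step.

Initialize: res = 0
Entering loop: for n in range(11):

After execution: res = 4
4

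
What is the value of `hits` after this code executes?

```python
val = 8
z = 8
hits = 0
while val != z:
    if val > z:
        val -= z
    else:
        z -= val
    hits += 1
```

Let's trace through this code step by step.

Initialize: val = 8
Initialize: z = 8
Initialize: hits = 0
Entering loop: while val != z:

After execution: hits = 0
0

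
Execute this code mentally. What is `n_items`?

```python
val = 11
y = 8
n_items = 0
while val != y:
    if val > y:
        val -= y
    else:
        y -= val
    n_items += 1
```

Let's trace through this code step by step.

Initialize: val = 11
Initialize: y = 8
Initialize: n_items = 0
Entering loop: while val != y:

After execution: n_items = 5
5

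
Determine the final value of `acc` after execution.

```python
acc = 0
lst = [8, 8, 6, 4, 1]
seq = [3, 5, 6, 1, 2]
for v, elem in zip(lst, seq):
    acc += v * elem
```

Let's trace through this code step by step.

Initialize: acc = 0
Initialize: lst = [8, 8, 6, 4, 1]
Initialize: seq = [3, 5, 6, 1, 2]
Entering loop: for v, elem in zip(lst, seq):

After execution: acc = 106
106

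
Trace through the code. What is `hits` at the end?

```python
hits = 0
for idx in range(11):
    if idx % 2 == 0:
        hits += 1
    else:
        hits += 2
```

Let's trace through this code step by step.

Initialize: hits = 0
Entering loop: for idx in range(11):

After execution: hits = 16
16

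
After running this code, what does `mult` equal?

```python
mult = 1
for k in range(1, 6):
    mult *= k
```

Let's trace through this code step by step.

Initialize: mult = 1
Entering loop: for k in range(1, 6):

After execution: mult = 120
120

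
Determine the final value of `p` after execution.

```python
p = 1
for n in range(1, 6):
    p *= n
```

Let's trace through this code step by step.

Initialize: p = 1
Entering loop: for n in range(1, 6):

After execution: p = 120
120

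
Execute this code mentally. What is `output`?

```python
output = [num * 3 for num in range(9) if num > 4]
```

Let's trace through this code step by step.

Initialize: output = [num * 3 for num in range(9) if num > 4]

After execution: output = [15, 18, 21, 24]
[15, 18, 21, 24]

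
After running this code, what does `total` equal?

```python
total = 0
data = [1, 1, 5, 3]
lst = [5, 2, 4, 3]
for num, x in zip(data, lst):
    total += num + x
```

Let's trace through this code step by step.

Initialize: total = 0
Initialize: data = [1, 1, 5, 3]
Initialize: lst = [5, 2, 4, 3]
Entering loop: for num, x in zip(data, lst):

After execution: total = 24
24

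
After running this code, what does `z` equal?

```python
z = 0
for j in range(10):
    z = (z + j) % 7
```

Let's trace through this code step by step.

Initialize: z = 0
Entering loop: for j in range(10):

After execution: z = 3
3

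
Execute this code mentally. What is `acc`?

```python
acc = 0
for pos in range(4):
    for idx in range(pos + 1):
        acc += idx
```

Let's trace through this code step by step.

Initialize: acc = 0
Entering loop: for pos in range(4):

After execution: acc = 10
10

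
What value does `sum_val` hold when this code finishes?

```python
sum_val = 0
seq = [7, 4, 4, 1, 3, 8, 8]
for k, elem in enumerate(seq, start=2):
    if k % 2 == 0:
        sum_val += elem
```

Let's trace through this code step by step.

Initialize: sum_val = 0
Initialize: seq = [7, 4, 4, 1, 3, 8, 8]
Entering loop: for k, elem in enumerate(seq, start=2):

After execution: sum_val = 22
22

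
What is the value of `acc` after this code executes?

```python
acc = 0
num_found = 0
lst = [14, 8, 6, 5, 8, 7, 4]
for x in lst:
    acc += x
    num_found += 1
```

Let's trace through this code step by step.

Initialize: acc = 0
Initialize: num_found = 0
Initialize: lst = [14, 8, 6, 5, 8, 7, 4]
Entering loop: for x in lst:

After execution: acc = 52
52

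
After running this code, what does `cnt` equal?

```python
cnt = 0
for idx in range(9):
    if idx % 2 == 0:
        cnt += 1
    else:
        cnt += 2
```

Let's trace through this code step by step.

Initialize: cnt = 0
Entering loop: for idx in range(9):

After execution: cnt = 13
13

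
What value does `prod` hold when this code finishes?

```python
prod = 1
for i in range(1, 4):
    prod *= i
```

Let's trace through this code step by step.

Initialize: prod = 1
Entering loop: for i in range(1, 4):

After execution: prod = 6
6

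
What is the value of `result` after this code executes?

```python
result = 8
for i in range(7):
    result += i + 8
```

Let's trace through this code step by step.

Initialize: result = 8
Entering loop: for i in range(7):

After execution: result = 85
85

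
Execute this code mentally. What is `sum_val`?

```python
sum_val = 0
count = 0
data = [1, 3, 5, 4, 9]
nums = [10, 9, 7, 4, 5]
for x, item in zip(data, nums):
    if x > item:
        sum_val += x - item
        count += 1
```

Let's trace through this code step by step.

Initialize: sum_val = 0
Initialize: count = 0
Initialize: data = [1, 3, 5, 4, 9]
Initialize: nums = [10, 9, 7, 4, 5]
Entering loop: for x, item in zip(data, nums):

After execution: sum_val = 4
4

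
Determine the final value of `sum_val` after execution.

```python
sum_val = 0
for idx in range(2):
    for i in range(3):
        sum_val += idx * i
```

Let's trace through this code step by step.

Initialize: sum_val = 0
Entering loop: for idx in range(2):

After execution: sum_val = 3
3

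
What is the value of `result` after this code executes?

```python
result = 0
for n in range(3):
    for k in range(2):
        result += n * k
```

Let's trace through this code step by step.

Initialize: result = 0
Entering loop: for n in range(3):

After execution: result = 3
3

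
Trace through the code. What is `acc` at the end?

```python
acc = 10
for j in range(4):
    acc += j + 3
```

Let's trace through this code step by step.

Initialize: acc = 10
Entering loop: for j in range(4):

After execution: acc = 28
28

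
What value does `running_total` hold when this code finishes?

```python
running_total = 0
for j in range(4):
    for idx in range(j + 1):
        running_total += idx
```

Let's trace through this code step by step.

Initialize: running_total = 0
Entering loop: for j in range(4):

After execution: running_total = 10
10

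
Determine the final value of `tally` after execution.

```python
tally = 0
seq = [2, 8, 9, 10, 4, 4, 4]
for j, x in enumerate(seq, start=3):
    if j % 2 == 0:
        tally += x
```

Let's trace through this code step by step.

Initialize: tally = 0
Initialize: seq = [2, 8, 9, 10, 4, 4, 4]
Entering loop: for j, x in enumerate(seq, start=3):

After execution: tally = 22
22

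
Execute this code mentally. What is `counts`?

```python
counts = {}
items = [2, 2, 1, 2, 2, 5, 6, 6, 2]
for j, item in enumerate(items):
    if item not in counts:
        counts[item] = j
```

Let's trace through this code step by step.

Initialize: counts = {}
Initialize: items = [2, 2, 1, 2, 2, 5, 6, 6, 2]
Entering loop: for j, item in enumerate(items):

After execution: counts = {2: 0, 1: 2, 5: 5, 6: 6}
{2: 0, 1: 2, 5: 5, 6: 6}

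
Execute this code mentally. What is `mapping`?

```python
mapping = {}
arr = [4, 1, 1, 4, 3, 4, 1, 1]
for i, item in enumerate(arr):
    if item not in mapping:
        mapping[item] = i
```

Let's trace through this code step by step.

Initialize: mapping = {}
Initialize: arr = [4, 1, 1, 4, 3, 4, 1, 1]
Entering loop: for i, item in enumerate(arr):

After execution: mapping = {4: 0, 1: 1, 3: 4}
{4: 0, 1: 1, 3: 4}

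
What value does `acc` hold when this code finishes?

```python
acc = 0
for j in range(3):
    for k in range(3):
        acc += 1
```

Let's trace through this code step by step.

Initialize: acc = 0
Entering loop: for j in range(3):

After execution: acc = 9
9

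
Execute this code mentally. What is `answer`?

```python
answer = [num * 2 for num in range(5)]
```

Let's trace through this code step by step.

Initialize: answer = [num * 2 for num in range(5)]

After execution: answer = [0, 2, 4, 6, 8]
[0, 2, 4, 6, 8]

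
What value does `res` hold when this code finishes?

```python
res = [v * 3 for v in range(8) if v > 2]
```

Let's trace through this code step by step.

Initialize: res = [v * 3 for v in range(8) if v > 2]

After execution: res = [9, 12, 15, 18, 21]
[9, 12, 15, 18, 21]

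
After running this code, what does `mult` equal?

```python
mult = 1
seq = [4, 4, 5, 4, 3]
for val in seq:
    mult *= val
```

Let's trace through this code step by step.

Initialize: mult = 1
Initialize: seq = [4, 4, 5, 4, 3]
Entering loop: for val in seq:

After execution: mult = 960
960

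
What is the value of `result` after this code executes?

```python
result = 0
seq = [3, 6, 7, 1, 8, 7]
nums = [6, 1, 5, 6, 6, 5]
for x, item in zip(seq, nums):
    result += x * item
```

Let's trace through this code step by step.

Initialize: result = 0
Initialize: seq = [3, 6, 7, 1, 8, 7]
Initialize: nums = [6, 1, 5, 6, 6, 5]
Entering loop: for x, item in zip(seq, nums):

After execution: result = 148
148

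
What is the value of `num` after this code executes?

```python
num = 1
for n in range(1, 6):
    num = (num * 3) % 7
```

Let's trace through this code step by step.

Initialize: num = 1
Entering loop: for n in range(1, 6):

After execution: num = 5
5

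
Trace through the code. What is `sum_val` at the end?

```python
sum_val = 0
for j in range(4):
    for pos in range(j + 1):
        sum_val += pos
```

Let's trace through this code step by step.

Initialize: sum_val = 0
Entering loop: for j in range(4):

After execution: sum_val = 10
10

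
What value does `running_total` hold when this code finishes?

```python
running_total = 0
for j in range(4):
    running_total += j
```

Let's trace through this code step by step.

Initialize: running_total = 0
Entering loop: for j in range(4):

After execution: running_total = 6
6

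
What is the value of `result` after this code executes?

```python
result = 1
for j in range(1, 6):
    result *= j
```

Let's trace through this code step by step.

Initialize: result = 1
Entering loop: for j in range(1, 6):

After execution: result = 120
120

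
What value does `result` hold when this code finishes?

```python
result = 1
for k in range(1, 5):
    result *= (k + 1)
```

Let's trace through this code step by step.

Initialize: result = 1
Entering loop: for k in range(1, 5):

After execution: result = 120
120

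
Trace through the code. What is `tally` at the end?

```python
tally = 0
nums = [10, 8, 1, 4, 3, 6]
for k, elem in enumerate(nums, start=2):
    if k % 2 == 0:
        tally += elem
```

Let's trace through this code step by step.

Initialize: tally = 0
Initialize: nums = [10, 8, 1, 4, 3, 6]
Entering loop: for k, elem in enumerate(nums, start=2):

After execution: tally = 14
14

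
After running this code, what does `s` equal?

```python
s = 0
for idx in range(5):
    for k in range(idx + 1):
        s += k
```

Let's trace through this code step by step.

Initialize: s = 0
Entering loop: for idx in range(5):

After execution: s = 20
20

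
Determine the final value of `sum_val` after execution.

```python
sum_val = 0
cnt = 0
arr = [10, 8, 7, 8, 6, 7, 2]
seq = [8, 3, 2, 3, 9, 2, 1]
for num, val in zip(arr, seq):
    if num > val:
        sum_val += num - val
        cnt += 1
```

Let's trace through this code step by step.

Initialize: sum_val = 0
Initialize: cnt = 0
Initialize: arr = [10, 8, 7, 8, 6, 7, 2]
Initialize: seq = [8, 3, 2, 3, 9, 2, 1]
Entering loop: for num, val in zip(arr, seq):

After execution: sum_val = 23
23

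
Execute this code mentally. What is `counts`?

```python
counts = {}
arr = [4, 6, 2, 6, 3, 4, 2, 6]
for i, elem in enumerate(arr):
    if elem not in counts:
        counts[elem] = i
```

Let's trace through this code step by step.

Initialize: counts = {}
Initialize: arr = [4, 6, 2, 6, 3, 4, 2, 6]
Entering loop: for i, elem in enumerate(arr):

After execution: counts = {4: 0, 6: 1, 2: 2, 3: 4}
{4: 0, 6: 1, 2: 2, 3: 4}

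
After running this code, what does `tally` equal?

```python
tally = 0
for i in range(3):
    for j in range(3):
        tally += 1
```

Let's trace through this code step by step.

Initialize: tally = 0
Entering loop: for i in range(3):

After execution: tally = 9
9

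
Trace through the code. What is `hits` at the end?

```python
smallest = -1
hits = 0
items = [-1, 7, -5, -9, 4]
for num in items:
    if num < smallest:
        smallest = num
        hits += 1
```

Let's trace through this code step by step.

Initialize: smallest = -1
Initialize: hits = 0
Initialize: items = [-1, 7, -5, -9, 4]
Entering loop: for num in items:

After execution: hits = 2
2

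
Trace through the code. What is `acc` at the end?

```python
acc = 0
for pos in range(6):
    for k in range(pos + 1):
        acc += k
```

Let's trace through this code step by step.

Initialize: acc = 0
Entering loop: for pos in range(6):

After execution: acc = 35
35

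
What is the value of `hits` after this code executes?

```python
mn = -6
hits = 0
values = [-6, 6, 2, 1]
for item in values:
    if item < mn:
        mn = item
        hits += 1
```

Let's trace through this code step by step.

Initialize: mn = -6
Initialize: hits = 0
Initialize: values = [-6, 6, 2, 1]
Entering loop: for item in values:

After execution: hits = 0
0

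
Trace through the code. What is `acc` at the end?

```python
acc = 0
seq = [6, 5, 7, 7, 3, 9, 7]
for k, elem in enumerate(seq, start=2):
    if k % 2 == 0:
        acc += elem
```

Let's trace through this code step by step.

Initialize: acc = 0
Initialize: seq = [6, 5, 7, 7, 3, 9, 7]
Entering loop: for k, elem in enumerate(seq, start=2):

After execution: acc = 23
23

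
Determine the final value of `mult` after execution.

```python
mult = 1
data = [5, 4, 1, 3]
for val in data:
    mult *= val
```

Let's trace through this code step by step.

Initialize: mult = 1
Initialize: data = [5, 4, 1, 3]
Entering loop: for val in data:

After execution: mult = 60
60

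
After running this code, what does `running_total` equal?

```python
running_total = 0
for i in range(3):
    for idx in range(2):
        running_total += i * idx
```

Let's trace through this code step by step.

Initialize: running_total = 0
Entering loop: for i in range(3):

After execution: running_total = 3
3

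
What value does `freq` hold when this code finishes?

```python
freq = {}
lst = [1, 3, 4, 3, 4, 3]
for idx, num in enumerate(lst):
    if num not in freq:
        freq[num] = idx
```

Let's trace through this code step by step.

Initialize: freq = {}
Initialize: lst = [1, 3, 4, 3, 4, 3]
Entering loop: for idx, num in enumerate(lst):

After execution: freq = {1: 0, 3: 1, 4: 2}
{1: 0, 3: 1, 4: 2}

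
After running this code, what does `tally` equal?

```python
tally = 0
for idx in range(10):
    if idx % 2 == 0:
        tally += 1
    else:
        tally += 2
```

Let's trace through this code step by step.

Initialize: tally = 0
Entering loop: for idx in range(10):

After execution: tally = 15
15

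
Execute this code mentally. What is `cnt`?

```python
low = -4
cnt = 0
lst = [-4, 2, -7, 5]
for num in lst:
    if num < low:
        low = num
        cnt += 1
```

Let's trace through this code step by step.

Initialize: low = -4
Initialize: cnt = 0
Initialize: lst = [-4, 2, -7, 5]
Entering loop: for num in lst:

After execution: cnt = 1
1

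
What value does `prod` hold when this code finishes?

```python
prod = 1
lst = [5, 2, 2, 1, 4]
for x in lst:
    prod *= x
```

Let's trace through this code step by step.

Initialize: prod = 1
Initialize: lst = [5, 2, 2, 1, 4]
Entering loop: for x in lst:

After execution: prod = 80
80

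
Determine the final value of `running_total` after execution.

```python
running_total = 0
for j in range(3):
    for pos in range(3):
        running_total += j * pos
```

Let's trace through this code step by step.

Initialize: running_total = 0
Entering loop: for j in range(3):

After execution: running_total = 9
9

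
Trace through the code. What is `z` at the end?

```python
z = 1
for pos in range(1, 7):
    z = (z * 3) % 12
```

Let's trace through this code step by step.

Initialize: z = 1
Entering loop: for pos in range(1, 7):

After execution: z = 9
9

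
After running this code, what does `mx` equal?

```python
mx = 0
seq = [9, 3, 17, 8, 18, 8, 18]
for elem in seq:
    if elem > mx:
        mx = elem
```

Let's trace through this code step by step.

Initialize: mx = 0
Initialize: seq = [9, 3, 17, 8, 18, 8, 18]
Entering loop: for elem in seq:

After execution: mx = 18
18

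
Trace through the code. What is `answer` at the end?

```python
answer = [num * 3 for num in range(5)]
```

Let's trace through this code step by step.

Initialize: answer = [num * 3 for num in range(5)]

After execution: answer = [0, 3, 6, 9, 12]
[0, 3, 6, 9, 12]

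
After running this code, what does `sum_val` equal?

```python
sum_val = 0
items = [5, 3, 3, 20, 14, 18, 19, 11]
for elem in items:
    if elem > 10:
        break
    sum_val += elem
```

Let's trace through this code step by step.

Initialize: sum_val = 0
Initialize: items = [5, 3, 3, 20, 14, 18, 19, 11]
Entering loop: for elem in items:

After execution: sum_val = 11
11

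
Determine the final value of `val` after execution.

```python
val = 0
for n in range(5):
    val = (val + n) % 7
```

Let's trace through this code step by step.

Initialize: val = 0
Entering loop: for n in range(5):

After execution: val = 3
3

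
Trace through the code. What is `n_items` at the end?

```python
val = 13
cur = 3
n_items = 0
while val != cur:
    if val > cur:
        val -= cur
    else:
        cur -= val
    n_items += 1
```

Let's trace through this code step by step.

Initialize: val = 13
Initialize: cur = 3
Initialize: n_items = 0
Entering loop: while val != cur:

After execution: n_items = 6
6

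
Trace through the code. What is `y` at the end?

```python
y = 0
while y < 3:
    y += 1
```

Let's trace through this code step by step.

Initialize: y = 0
Entering loop: while y < 3:

After execution: y = 3
3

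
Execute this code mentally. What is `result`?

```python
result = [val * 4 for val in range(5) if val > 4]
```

Let's trace through this code step by step.

Initialize: result = [val * 4 for val in range(5) if val > 4]

After execution: result = []
[]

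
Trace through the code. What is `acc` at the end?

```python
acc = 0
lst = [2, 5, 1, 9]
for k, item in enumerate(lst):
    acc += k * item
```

Let's trace through this code step by step.

Initialize: acc = 0
Initialize: lst = [2, 5, 1, 9]
Entering loop: for k, item in enumerate(lst):

After execution: acc = 34
34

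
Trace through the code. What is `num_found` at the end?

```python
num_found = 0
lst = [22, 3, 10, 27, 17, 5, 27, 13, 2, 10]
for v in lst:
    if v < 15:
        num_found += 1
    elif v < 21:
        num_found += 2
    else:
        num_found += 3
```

Let's trace through this code step by step.

Initialize: num_found = 0
Initialize: lst = [22, 3, 10, 27, 17, 5, 27, 13, 2, 10]
Entering loop: for v in lst:

After execution: num_found = 17
17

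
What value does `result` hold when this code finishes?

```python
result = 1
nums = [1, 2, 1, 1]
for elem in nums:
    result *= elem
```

Let's trace through this code step by step.

Initialize: result = 1
Initialize: nums = [1, 2, 1, 1]
Entering loop: for elem in nums:

After execution: result = 2
2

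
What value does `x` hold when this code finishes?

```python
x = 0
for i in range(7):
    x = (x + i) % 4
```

Let's trace through this code step by step.

Initialize: x = 0
Entering loop: for i in range(7):

After execution: x = 1
1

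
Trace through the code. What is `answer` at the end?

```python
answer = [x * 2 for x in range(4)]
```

Let's trace through this code step by step.

Initialize: answer = [x * 2 for x in range(4)]

After execution: answer = [0, 2, 4, 6]
[0, 2, 4, 6]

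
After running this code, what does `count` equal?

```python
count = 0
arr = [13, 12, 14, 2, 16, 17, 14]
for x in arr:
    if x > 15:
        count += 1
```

Let's trace through this code step by step.

Initialize: count = 0
Initialize: arr = [13, 12, 14, 2, 16, 17, 14]
Entering loop: for x in arr:

After execution: count = 2
2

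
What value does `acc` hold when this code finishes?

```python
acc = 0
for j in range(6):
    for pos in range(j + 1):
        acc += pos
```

Let's trace through this code step by step.

Initialize: acc = 0
Entering loop: for j in range(6):

After execution: acc = 35
35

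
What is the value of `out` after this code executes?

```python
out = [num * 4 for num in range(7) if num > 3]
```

Let's trace through this code step by step.

Initialize: out = [num * 4 for num in range(7) if num > 3]

After execution: out = [16, 20, 24]
[16, 20, 24]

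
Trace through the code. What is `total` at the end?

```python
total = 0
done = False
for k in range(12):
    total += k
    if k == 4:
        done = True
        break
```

Let's trace through this code step by step.

Initialize: total = 0
Initialize: done = False
Entering loop: for k in range(12):

After execution: total = 10
10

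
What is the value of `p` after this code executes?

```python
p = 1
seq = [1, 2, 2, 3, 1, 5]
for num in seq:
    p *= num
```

Let's trace through this code step by step.

Initialize: p = 1
Initialize: seq = [1, 2, 2, 3, 1, 5]
Entering loop: for num in seq:

After execution: p = 60
60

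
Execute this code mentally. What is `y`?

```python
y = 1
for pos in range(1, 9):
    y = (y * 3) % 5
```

Let's trace through this code step by step.

Initialize: y = 1
Entering loop: for pos in range(1, 9):

After execution: y = 1
1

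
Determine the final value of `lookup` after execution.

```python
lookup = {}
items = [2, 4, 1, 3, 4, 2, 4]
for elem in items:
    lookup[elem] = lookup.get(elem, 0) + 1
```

Let's trace through this code step by step.

Initialize: lookup = {}
Initialize: items = [2, 4, 1, 3, 4, 2, 4]
Entering loop: for elem in items:

After execution: lookup = {2: 2, 4: 3, 1: 1, 3: 1}
{2: 2, 4: 3, 1: 1, 3: 1}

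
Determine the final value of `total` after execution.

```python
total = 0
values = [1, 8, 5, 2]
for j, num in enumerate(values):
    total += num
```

Let's trace through this code step by step.

Initialize: total = 0
Initialize: values = [1, 8, 5, 2]
Entering loop: for j, num in enumerate(values):

After execution: total = 16
16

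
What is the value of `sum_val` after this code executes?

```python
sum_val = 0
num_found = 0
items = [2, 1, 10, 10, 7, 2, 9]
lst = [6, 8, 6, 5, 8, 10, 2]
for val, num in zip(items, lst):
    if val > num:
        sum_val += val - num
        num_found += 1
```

Let's trace through this code step by step.

Initialize: sum_val = 0
Initialize: num_found = 0
Initialize: items = [2, 1, 10, 10, 7, 2, 9]
Initialize: lst = [6, 8, 6, 5, 8, 10, 2]
Entering loop: for val, num in zip(items, lst):

After execution: sum_val = 16
16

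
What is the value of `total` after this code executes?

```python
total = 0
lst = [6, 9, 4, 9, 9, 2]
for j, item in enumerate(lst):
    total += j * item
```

Let's trace through this code step by step.

Initialize: total = 0
Initialize: lst = [6, 9, 4, 9, 9, 2]
Entering loop: for j, item in enumerate(lst):

After execution: total = 90
90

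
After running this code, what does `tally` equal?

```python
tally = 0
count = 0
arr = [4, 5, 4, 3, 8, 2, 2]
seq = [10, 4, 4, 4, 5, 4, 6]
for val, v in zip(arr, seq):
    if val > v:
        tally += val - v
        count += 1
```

Let's trace through this code step by step.

Initialize: tally = 0
Initialize: count = 0
Initialize: arr = [4, 5, 4, 3, 8, 2, 2]
Initialize: seq = [10, 4, 4, 4, 5, 4, 6]
Entering loop: for val, v in zip(arr, seq):

After execution: tally = 4
4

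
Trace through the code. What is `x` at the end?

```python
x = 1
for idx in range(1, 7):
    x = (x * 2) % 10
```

Let's trace through this code step by step.

Initialize: x = 1
Entering loop: for idx in range(1, 7):

After execution: x = 4
4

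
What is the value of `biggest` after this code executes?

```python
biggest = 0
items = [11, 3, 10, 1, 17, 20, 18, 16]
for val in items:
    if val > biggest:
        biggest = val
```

Let's trace through this code step by step.

Initialize: biggest = 0
Initialize: items = [11, 3, 10, 1, 17, 20, 18, 16]
Entering loop: for val in items:

After execution: biggest = 20
20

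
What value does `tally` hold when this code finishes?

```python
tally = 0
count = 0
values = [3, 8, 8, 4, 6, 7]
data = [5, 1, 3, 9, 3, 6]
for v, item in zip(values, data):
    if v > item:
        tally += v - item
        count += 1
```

Let's trace through this code step by step.

Initialize: tally = 0
Initialize: count = 0
Initialize: values = [3, 8, 8, 4, 6, 7]
Initialize: data = [5, 1, 3, 9, 3, 6]
Entering loop: for v, item in zip(values, data):

After execution: tally = 16
16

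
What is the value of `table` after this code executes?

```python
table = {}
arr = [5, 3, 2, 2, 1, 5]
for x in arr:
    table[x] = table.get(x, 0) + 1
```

Let's trace through this code step by step.

Initialize: table = {}
Initialize: arr = [5, 3, 2, 2, 1, 5]
Entering loop: for x in arr:

After execution: table = {5: 2, 3: 1, 2: 2, 1: 1}
{5: 2, 3: 1, 2: 2, 1: 1}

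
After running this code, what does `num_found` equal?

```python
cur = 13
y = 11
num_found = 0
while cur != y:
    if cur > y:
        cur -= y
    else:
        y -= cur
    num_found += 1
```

Let's trace through this code step by step.

Initialize: cur = 13
Initialize: y = 11
Initialize: num_found = 0
Entering loop: while cur != y:

After execution: num_found = 7
7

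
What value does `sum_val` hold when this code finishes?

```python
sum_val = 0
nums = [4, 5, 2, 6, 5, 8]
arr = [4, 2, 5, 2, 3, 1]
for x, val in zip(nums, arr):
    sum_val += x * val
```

Let's trace through this code step by step.

Initialize: sum_val = 0
Initialize: nums = [4, 5, 2, 6, 5, 8]
Initialize: arr = [4, 2, 5, 2, 3, 1]
Entering loop: for x, val in zip(nums, arr):

After execution: sum_val = 71
71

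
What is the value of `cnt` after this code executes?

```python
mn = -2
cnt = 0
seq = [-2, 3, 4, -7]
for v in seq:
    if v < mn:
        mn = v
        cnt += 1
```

Let's trace through this code step by step.

Initialize: mn = -2
Initialize: cnt = 0
Initialize: seq = [-2, 3, 4, -7]
Entering loop: for v in seq:

After execution: cnt = 1
1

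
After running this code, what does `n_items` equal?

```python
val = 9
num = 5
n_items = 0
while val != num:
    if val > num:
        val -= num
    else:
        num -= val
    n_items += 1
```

Let's trace through this code step by step.

Initialize: val = 9
Initialize: num = 5
Initialize: n_items = 0
Entering loop: while val != num:

After execution: n_items = 5
5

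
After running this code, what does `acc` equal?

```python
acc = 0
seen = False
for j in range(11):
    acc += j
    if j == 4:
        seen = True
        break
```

Let's trace through this code step by step.

Initialize: acc = 0
Initialize: seen = False
Entering loop: for j in range(11):

After execution: acc = 10
10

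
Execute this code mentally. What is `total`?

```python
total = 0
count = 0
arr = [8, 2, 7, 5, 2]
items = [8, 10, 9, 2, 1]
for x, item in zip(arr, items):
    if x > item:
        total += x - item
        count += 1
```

Let's trace through this code step by step.

Initialize: total = 0
Initialize: count = 0
Initialize: arr = [8, 2, 7, 5, 2]
Initialize: items = [8, 10, 9, 2, 1]
Entering loop: for x, item in zip(arr, items):

After execution: total = 4
4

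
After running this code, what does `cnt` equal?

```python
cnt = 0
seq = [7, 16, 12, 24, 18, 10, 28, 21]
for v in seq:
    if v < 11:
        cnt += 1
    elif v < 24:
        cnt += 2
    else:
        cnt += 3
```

Let's trace through this code step by step.

Initialize: cnt = 0
Initialize: seq = [7, 16, 12, 24, 18, 10, 28, 21]
Entering loop: for v in seq:

After execution: cnt = 16
16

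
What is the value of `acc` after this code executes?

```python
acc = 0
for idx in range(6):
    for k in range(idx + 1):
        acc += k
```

Let's trace through this code step by step.

Initialize: acc = 0
Entering loop: for idx in range(6):

After execution: acc = 35
35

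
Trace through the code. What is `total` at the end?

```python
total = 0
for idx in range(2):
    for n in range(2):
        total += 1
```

Let's trace through this code step by step.

Initialize: total = 0
Entering loop: for idx in range(2):

After execution: total = 4
4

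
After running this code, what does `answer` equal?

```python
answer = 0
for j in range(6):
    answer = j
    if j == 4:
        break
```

Let's trace through this code step by step.

Initialize: answer = 0
Entering loop: for j in range(6):

After execution: answer = 4
4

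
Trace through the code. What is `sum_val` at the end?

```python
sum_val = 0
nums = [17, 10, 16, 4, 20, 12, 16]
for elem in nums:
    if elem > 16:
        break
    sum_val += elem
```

Let's trace through this code step by step.

Initialize: sum_val = 0
Initialize: nums = [17, 10, 16, 4, 20, 12, 16]
Entering loop: for elem in nums:

After execution: sum_val = 0
0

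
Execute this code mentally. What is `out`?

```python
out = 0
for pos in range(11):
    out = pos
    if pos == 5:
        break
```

Let's trace through this code step by step.

Initialize: out = 0
Entering loop: for pos in range(11):

After execution: out = 5
5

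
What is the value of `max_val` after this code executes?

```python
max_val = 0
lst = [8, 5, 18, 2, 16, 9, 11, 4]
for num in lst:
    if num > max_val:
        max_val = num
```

Let's trace through this code step by step.

Initialize: max_val = 0
Initialize: lst = [8, 5, 18, 2, 16, 9, 11, 4]
Entering loop: for num in lst:

After execution: max_val = 18
18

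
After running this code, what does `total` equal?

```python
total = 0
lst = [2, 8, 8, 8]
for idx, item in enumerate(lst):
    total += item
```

Let's trace through this code step by step.

Initialize: total = 0
Initialize: lst = [2, 8, 8, 8]
Entering loop: for idx, item in enumerate(lst):

After execution: total = 26
26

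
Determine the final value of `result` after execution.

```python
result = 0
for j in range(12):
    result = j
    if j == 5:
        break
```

Let's trace through this code step by step.

Initialize: result = 0
Entering loop: for j in range(12):

After execution: result = 5
5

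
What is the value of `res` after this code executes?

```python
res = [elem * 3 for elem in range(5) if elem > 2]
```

Let's trace through this code step by step.

Initialize: res = [elem * 3 for elem in range(5) if elem > 2]

After execution: res = [9, 12]
[9, 12]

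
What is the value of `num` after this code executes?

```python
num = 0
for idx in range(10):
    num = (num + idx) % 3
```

Let's trace through this code step by step.

Initialize: num = 0
Entering loop: for idx in range(10):

After execution: num = 0
0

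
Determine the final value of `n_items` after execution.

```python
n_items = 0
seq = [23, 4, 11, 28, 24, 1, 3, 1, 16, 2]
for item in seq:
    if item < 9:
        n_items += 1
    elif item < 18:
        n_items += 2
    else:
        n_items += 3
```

Let's trace through this code step by step.

Initialize: n_items = 0
Initialize: seq = [23, 4, 11, 28, 24, 1, 3, 1, 16, 2]
Entering loop: for item in seq:

After execution: n_items = 18
18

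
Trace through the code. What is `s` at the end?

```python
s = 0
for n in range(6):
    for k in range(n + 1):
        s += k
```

Let's trace through this code step by step.

Initialize: s = 0
Entering loop: for n in range(6):

After execution: s = 35
35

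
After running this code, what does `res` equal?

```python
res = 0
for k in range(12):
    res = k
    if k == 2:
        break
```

Let's trace through this code step by step.

Initialize: res = 0
Entering loop: for k in range(12):

After execution: res = 2
2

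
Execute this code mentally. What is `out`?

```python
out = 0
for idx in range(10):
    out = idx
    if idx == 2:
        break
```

Let's trace through this code step by step.

Initialize: out = 0
Entering loop: for idx in range(10):

After execution: out = 2
2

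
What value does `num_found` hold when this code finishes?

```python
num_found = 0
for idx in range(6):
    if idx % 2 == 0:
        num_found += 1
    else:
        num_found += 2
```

Let's trace through this code step by step.

Initialize: num_found = 0
Entering loop: for idx in range(6):

After execution: num_found = 9
9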